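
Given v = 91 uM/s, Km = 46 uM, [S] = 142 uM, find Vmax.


Vmax = v * (Km + [S]) / [S]
Vmax = 91 * (46 + 142) / 142
Vmax = 120.4789 uM/s

120.4789 uM/s


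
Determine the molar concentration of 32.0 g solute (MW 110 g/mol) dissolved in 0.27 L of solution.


C = (mass / MW) / volume
C = (32.0 / 110) / 0.27
C = 1.0774 M

1.0774 M


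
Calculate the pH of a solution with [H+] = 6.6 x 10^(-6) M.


pH = -log10([H+])
pH = -log10(6.6 x 10^(-6))
pH = 5.1805

5.1805


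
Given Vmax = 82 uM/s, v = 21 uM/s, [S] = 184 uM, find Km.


Km = [S] * (Vmax - v) / v
Km = 184 * (82 - 21) / 21
Km = 534.4762 uM

534.4762 uM


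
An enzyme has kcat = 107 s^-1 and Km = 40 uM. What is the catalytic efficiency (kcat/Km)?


Catalytic efficiency = kcat / Km
= 107 / 40
= 2.675 uM^-1*s^-1

2.675 uM^-1*s^-1


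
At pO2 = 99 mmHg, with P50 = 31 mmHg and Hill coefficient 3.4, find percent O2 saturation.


Y = pO2^n / (P50^n + pO2^n)
Y = 99^3.4 / (31^3.4 + 99^3.4)
Y = 98.11%

98.11%


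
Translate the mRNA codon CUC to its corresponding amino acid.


Standard genetic code lookup.
Codon CUC -> Leu

Leu


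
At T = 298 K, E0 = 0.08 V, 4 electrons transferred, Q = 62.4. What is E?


E = E0 - (RT/nF) * ln(Q)
E = 0.08 - (8.314 * 298 / (4 * 96485)) * ln(62.4)
E = 0.0535 V

0.0535 V


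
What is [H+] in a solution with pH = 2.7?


[H+] = 10^(-pH)
[H+] = 10^(-2.7)
[H+] = 0.002 M

0.002 M


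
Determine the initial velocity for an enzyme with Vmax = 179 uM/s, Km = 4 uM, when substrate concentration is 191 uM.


v = Vmax * [S] / (Km + [S])
v = 179 * 191 / (4 + 191)
v = 175.3282 uM/s

175.3282 uM/s


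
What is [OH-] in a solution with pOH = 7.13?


[OH-] = 10^(-pOH)
[OH-] = 10^(-7.13)
[OH-] = 7.413e-08 M

7.413e-08 M


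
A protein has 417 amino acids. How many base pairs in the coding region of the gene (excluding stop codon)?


Each amino acid = 1 codon = 3 bp
bp = 417 * 3 = 1251 bp

1251 bp


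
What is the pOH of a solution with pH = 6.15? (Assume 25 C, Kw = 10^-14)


pOH = 14 - pH
pOH = 14 - 6.15
pOH = 7.85

7.85


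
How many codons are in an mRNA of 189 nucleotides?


codons = nucleotides / 3
codons = 189 / 3 = 63

63


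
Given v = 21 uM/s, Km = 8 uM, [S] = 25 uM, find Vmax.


Vmax = v * (Km + [S]) / [S]
Vmax = 21 * (8 + 25) / 25
Vmax = 27.72 uM/s

27.72 uM/s


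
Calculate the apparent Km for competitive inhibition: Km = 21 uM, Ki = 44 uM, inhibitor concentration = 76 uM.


Km_app = Km * (1 + [I]/Ki)
Km_app = 21 * (1 + 76/44)
Km_app = 57.2727 uM

57.2727 uM


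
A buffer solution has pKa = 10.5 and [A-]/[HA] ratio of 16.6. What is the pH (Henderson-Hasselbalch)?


pH = pKa + log10([A-]/[HA])
pH = 10.5 + log10(16.6)
pH = 11.7201

11.7201


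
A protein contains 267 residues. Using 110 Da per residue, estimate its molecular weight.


MW = n_residues * 110 Da
MW = 267 * 110
MW = 29370 Da

29370 Da


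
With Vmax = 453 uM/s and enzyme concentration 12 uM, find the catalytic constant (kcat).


kcat = Vmax / [E]t
kcat = 453 / 12
kcat = 37.75 s^-1

37.75 s^-1


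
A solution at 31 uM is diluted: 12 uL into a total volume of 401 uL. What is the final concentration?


C2 = C1 * V1 / V2
C2 = 31 * 12 / 401
C2 = 0.9277 uM

0.9277 uM


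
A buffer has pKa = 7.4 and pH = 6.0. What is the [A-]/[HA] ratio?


[A-]/[HA] = 10^(pH - pKa)
= 10^(6.0 - 7.4)
= 0.0398

0.0398


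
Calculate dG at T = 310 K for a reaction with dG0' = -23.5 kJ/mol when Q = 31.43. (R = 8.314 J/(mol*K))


dG = dG0' + RT * ln(Q) / 1000
dG = -23.5 + 8.314 * 310 * ln(31.43) / 1000
dG = -14.6139 kJ/mol

-14.6139 kJ/mol


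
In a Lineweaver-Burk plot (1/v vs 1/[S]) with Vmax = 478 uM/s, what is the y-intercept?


y-intercept = 1/Vmax
= 1/478
= 0.0021 s/uM

0.0021 s/uM


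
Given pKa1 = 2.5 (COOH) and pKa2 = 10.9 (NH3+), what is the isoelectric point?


pI = (pKa1 + pKa2) / 2
pI = (2.5 + 10.9) / 2
pI = 6.7

6.7


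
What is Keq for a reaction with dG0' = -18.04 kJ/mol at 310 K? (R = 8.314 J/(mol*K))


Keq = exp(-dG0 * 1000 / (R * T))
Keq = exp(-(-18.04) * 1000 / (8.314 * 310))
Keq = 1096.0461

1096.0461


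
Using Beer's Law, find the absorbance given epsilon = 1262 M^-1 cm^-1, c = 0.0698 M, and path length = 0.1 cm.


A = epsilon * c * l
A = 1262 * 0.0698 * 0.1
A = 8.8088

8.8088


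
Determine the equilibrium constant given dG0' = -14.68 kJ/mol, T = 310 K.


Keq = exp(-dG0 * 1000 / (R * T))
Keq = exp(-(-14.68) * 1000 / (8.314 * 310))
Keq = 297.6133

297.6133


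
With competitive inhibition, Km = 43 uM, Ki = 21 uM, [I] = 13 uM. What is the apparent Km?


Km_app = Km * (1 + [I]/Ki)
Km_app = 43 * (1 + 13/21)
Km_app = 69.619 uM

69.619 uM


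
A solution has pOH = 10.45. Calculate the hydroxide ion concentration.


[OH-] = 10^(-pOH)
[OH-] = 10^(-10.45)
[OH-] = 3.548e-11 M

3.548e-11 M


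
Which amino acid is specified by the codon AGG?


Standard genetic code lookup.
Codon AGG -> Arg

Arg


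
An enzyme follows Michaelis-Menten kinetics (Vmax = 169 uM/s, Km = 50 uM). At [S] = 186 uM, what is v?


v = Vmax * [S] / (Km + [S])
v = 169 * 186 / (50 + 186)
v = 133.1949 uM/s

133.1949 uM/s


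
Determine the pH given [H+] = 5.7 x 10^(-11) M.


pH = -log10([H+])
pH = -log10(5.7 x 10^(-11))
pH = 10.2441

10.2441


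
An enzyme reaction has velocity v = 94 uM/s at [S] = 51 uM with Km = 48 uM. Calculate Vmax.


Vmax = v * (Km + [S]) / [S]
Vmax = 94 * (48 + 51) / 51
Vmax = 182.4706 uM/s

182.4706 uM/s


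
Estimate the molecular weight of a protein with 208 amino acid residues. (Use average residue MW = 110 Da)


MW = n_residues * 110 Da
MW = 208 * 110
MW = 22880 Da

22880 Da


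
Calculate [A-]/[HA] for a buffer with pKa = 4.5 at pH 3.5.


[A-]/[HA] = 10^(pH - pKa)
= 10^(3.5 - 4.5)
= 0.1

0.1


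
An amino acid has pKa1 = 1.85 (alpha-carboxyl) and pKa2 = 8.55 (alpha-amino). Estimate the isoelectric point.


pI = (pKa1 + pKa2) / 2
pI = (1.85 + 8.55) / 2
pI = 5.2

5.2


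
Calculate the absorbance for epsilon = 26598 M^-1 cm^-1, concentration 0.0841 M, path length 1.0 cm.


A = epsilon * c * l
A = 26598 * 0.0841 * 1.0
A = 2236.8918

2236.8918


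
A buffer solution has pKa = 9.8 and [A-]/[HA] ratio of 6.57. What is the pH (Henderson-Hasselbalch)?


pH = pKa + log10([A-]/[HA])
pH = 9.8 + log10(6.57)
pH = 10.6176

10.6176


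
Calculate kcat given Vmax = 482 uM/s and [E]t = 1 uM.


kcat = Vmax / [E]t
kcat = 482 / 1
kcat = 482.0 s^-1

482.0 s^-1


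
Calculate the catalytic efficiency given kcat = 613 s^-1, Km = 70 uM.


Catalytic efficiency = kcat / Km
= 613 / 70
= 8.7571 uM^-1*s^-1

8.7571 uM^-1*s^-1


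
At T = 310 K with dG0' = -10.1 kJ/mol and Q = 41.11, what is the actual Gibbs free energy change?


dG = dG0' + RT * ln(Q) / 1000
dG = -10.1 + 8.314 * 310 * ln(41.11) / 1000
dG = -0.522 kJ/mol

-0.522 kJ/mol


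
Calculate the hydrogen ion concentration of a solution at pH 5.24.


[H+] = 10^(-pH)
[H+] = 10^(-5.24)
[H+] = 5.754e-06 M

5.754e-06 M


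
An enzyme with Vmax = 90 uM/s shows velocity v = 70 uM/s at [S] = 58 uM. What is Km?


Km = [S] * (Vmax - v) / v
Km = 58 * (90 - 70) / 70
Km = 16.5714 uM

16.5714 uM


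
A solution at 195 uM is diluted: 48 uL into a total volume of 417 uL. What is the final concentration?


C2 = C1 * V1 / V2
C2 = 195 * 48 / 417
C2 = 22.446 uM

22.446 uM


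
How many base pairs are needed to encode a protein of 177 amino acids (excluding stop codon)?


Each amino acid = 1 codon = 3 bp
bp = 177 * 3 = 531 bp

531 bp


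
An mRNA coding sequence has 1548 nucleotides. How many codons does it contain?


codons = nucleotides / 3
codons = 1548 / 3 = 516

516


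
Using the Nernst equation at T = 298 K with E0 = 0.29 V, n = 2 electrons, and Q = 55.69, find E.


E = E0 - (RT/nF) * ln(Q)
E = 0.29 - (8.314 * 298 / (2 * 96485)) * ln(55.69)
E = 0.2384 V

0.2384 V


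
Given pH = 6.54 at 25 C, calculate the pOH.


pOH = 14 - pH
pOH = 14 - 6.54
pOH = 7.46

7.46


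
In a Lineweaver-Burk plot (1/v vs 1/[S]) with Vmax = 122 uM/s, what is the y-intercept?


y-intercept = 1/Vmax
= 1/122
= 0.0082 s/uM

0.0082 s/uM


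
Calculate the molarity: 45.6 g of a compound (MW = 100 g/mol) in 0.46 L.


C = (mass / MW) / volume
C = (45.6 / 100) / 0.46
C = 0.9913 M

0.9913 M


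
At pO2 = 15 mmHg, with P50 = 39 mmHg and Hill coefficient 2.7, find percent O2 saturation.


Y = pO2^n / (P50^n + pO2^n)
Y = 15^2.7 / (39^2.7 + 15^2.7)
Y = 7.04%

7.04%


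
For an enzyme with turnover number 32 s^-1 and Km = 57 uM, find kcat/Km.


Catalytic efficiency = kcat / Km
= 32 / 57
= 0.5614 uM^-1*s^-1

0.5614 uM^-1*s^-1


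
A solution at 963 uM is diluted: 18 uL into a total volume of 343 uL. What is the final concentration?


C2 = C1 * V1 / V2
C2 = 963 * 18 / 343
C2 = 50.5364 uM

50.5364 uM


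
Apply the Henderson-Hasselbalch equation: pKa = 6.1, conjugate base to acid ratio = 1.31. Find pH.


pH = pKa + log10([A-]/[HA])
pH = 6.1 + log10(1.31)
pH = 6.2173

6.2173


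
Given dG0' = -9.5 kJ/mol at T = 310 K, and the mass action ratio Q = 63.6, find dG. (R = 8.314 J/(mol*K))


dG = dG0' + RT * ln(Q) / 1000
dG = -9.5 + 8.314 * 310 * ln(63.6) / 1000
dG = 1.2027 kJ/mol

1.2027 kJ/mol


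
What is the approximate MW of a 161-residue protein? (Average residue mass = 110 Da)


MW = n_residues * 110 Da
MW = 161 * 110
MW = 17710 Da

17710 Da


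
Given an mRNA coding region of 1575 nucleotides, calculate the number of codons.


codons = nucleotides / 3
codons = 1575 / 3 = 525

525


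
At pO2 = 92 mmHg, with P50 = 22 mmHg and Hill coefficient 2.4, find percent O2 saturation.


Y = pO2^n / (P50^n + pO2^n)
Y = 92^2.4 / (22^2.4 + 92^2.4)
Y = 96.87%

96.87%


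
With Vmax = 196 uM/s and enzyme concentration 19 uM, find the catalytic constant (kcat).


kcat = Vmax / [E]t
kcat = 196 / 19
kcat = 10.3158 s^-1

10.3158 s^-1


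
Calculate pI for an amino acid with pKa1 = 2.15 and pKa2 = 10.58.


pI = (pKa1 + pKa2) / 2
pI = (2.15 + 10.58) / 2
pI = 6.365

6.365


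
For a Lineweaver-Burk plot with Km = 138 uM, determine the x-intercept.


x-intercept = -1/Km
= -1/138
= -0.0072 1/uM

-0.0072 1/uM


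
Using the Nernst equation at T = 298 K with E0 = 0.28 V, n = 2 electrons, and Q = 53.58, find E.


E = E0 - (RT/nF) * ln(Q)
E = 0.28 - (8.314 * 298 / (2 * 96485)) * ln(53.58)
E = 0.2289 V

0.2289 V


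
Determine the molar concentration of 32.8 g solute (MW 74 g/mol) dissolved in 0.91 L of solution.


C = (mass / MW) / volume
C = (32.8 / 74) / 0.91
C = 0.4871 M

0.4871 M


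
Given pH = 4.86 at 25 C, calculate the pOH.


pOH = 14 - pH
pOH = 14 - 4.86
pOH = 9.14

9.14


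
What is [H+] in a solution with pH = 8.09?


[H+] = 10^(-pH)
[H+] = 10^(-8.09)
[H+] = 8.128e-09 M

8.128e-09 M


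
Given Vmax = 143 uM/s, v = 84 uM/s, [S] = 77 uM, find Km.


Km = [S] * (Vmax - v) / v
Km = 77 * (143 - 84) / 84
Km = 54.0833 uM

54.0833 uM


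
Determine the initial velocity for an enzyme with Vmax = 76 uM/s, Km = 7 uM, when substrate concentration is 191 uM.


v = Vmax * [S] / (Km + [S])
v = 76 * 191 / (7 + 191)
v = 73.3131 uM/s

73.3131 uM/s


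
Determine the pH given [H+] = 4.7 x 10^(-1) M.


pH = -log10([H+])
pH = -log10(4.7 x 10^(-1))
pH = 0.3279

0.3279


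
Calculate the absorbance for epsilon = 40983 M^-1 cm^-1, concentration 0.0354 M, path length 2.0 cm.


A = epsilon * c * l
A = 40983 * 0.0354 * 2.0
A = 2901.5964

2901.5964


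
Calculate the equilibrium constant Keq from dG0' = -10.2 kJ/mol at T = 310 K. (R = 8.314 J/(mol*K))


Keq = exp(-dG0 * 1000 / (R * T))
Keq = exp(-(-10.2) * 1000 / (8.314 * 310))
Keq = 52.3299

52.3299


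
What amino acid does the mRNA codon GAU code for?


Standard genetic code lookup.
Codon GAU -> Asp

Asp


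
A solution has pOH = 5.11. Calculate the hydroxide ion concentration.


[OH-] = 10^(-pOH)
[OH-] = 10^(-5.11)
[OH-] = 7.762e-06 M

7.762e-06 M


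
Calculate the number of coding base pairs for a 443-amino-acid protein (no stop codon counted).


Each amino acid = 1 codon = 3 bp
bp = 443 * 3 = 1329 bp

1329 bp


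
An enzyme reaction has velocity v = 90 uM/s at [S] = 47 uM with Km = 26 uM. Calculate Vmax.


Vmax = v * (Km + [S]) / [S]
Vmax = 90 * (26 + 47) / 47
Vmax = 139.7872 uM/s

139.7872 uM/s


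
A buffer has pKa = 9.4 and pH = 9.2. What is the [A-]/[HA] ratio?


[A-]/[HA] = 10^(pH - pKa)
= 10^(9.2 - 9.4)
= 0.631

0.631


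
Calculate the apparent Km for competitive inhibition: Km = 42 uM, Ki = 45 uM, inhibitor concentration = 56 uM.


Km_app = Km * (1 + [I]/Ki)
Km_app = 42 * (1 + 56/45)
Km_app = 94.2667 uM

94.2667 uM


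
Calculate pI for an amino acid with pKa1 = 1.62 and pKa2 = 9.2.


pI = (pKa1 + pKa2) / 2
pI = (1.62 + 9.2) / 2
pI = 5.41

5.41


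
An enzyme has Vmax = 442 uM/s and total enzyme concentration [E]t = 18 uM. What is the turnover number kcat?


kcat = Vmax / [E]t
kcat = 442 / 18
kcat = 24.5556 s^-1

24.5556 s^-1


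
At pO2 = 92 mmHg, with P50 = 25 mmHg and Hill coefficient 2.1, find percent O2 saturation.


Y = pO2^n / (P50^n + pO2^n)
Y = 92^2.1 / (25^2.1 + 92^2.1)
Y = 93.91%

93.91%


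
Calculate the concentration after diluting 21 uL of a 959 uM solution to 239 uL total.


C2 = C1 * V1 / V2
C2 = 959 * 21 / 239
C2 = 84.2636 uM

84.2636 uM


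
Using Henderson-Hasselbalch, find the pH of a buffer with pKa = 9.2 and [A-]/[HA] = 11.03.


pH = pKa + log10([A-]/[HA])
pH = 9.2 + log10(11.03)
pH = 10.2426

10.2426


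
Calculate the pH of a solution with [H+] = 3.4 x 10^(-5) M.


pH = -log10([H+])
pH = -log10(3.4 x 10^(-5))
pH = 4.4685

4.4685


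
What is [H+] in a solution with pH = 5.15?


[H+] = 10^(-pH)
[H+] = 10^(-5.15)
[H+] = 7.079e-06 M

7.079e-06 M


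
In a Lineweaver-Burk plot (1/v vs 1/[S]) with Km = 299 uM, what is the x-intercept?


x-intercept = -1/Km
= -1/299
= -0.0033 1/uM

-0.0033 1/uM


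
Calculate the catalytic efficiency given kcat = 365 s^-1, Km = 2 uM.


Catalytic efficiency = kcat / Km
= 365 / 2
= 182.5 uM^-1*s^-1

182.5 uM^-1*s^-1


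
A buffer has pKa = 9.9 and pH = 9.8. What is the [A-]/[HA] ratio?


[A-]/[HA] = 10^(pH - pKa)
= 10^(9.8 - 9.9)
= 0.7943

0.7943


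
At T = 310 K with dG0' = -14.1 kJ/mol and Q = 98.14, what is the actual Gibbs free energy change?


dG = dG0' + RT * ln(Q) / 1000
dG = -14.1 + 8.314 * 310 * ln(98.14) / 1000
dG = -2.2793 kJ/mol

-2.2793 kJ/mol


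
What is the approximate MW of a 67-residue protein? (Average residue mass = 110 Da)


MW = n_residues * 110 Da
MW = 67 * 110
MW = 7370 Da

7370 Da


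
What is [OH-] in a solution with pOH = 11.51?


[OH-] = 10^(-pOH)
[OH-] = 10^(-11.51)
[OH-] = 3.090e-12 M

3.090e-12 M


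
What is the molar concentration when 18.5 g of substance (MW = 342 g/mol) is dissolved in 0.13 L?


C = (mass / MW) / volume
C = (18.5 / 342) / 0.13
C = 0.4161 M

0.4161 M


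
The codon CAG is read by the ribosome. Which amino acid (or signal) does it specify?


Standard genetic code lookup.
Codon CAG -> Gln

Gln


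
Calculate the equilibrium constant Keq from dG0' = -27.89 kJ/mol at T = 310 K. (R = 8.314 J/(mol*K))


Keq = exp(-dG0 * 1000 / (R * T))
Keq = exp(-(-27.89) * 1000 / (8.314 * 310))
Keq = 50072.8536

50072.8536


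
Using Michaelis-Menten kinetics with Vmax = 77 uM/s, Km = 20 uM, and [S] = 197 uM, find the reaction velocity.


v = Vmax * [S] / (Km + [S])
v = 77 * 197 / (20 + 197)
v = 69.9032 uM/s

69.9032 uM/s


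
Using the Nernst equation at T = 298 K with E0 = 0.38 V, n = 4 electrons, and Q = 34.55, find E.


E = E0 - (RT/nF) * ln(Q)
E = 0.38 - (8.314 * 298 / (4 * 96485)) * ln(34.55)
E = 0.3573 V

0.3573 V


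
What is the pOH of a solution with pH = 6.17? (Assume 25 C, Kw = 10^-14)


pOH = 14 - pH
pOH = 14 - 6.17
pOH = 7.83

7.83


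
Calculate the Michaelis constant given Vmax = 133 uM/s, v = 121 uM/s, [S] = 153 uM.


Km = [S] * (Vmax - v) / v
Km = 153 * (133 - 121) / 121
Km = 15.1736 uM

15.1736 uM


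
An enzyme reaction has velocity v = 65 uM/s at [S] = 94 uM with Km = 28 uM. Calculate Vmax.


Vmax = v * (Km + [S]) / [S]
Vmax = 65 * (28 + 94) / 94
Vmax = 84.3617 uM/s

84.3617 uM/s


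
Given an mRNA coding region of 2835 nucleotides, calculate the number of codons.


codons = nucleotides / 3
codons = 2835 / 3 = 945

945


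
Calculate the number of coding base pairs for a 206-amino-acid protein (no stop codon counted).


Each amino acid = 1 codon = 3 bp
bp = 206 * 3 = 618 bp

618 bp


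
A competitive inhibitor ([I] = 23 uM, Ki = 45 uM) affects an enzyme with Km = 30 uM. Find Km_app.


Km_app = Km * (1 + [I]/Ki)
Km_app = 30 * (1 + 23/45)
Km_app = 45.3333 uM

45.3333 uM


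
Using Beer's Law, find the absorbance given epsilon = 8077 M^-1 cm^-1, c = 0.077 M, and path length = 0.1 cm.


A = epsilon * c * l
A = 8077 * 0.077 * 0.1
A = 62.1929

62.1929


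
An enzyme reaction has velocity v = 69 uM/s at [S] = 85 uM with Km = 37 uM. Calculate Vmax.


Vmax = v * (Km + [S]) / [S]
Vmax = 69 * (37 + 85) / 85
Vmax = 99.0353 uM/s

99.0353 uM/s


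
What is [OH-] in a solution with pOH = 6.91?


[OH-] = 10^(-pOH)
[OH-] = 10^(-6.91)
[OH-] = 1.230e-07 M

1.230e-07 M


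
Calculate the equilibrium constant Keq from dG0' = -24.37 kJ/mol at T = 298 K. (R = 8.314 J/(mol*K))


Keq = exp(-dG0 * 1000 / (R * T))
Keq = exp(-(-24.37) * 1000 / (8.314 * 298))
Keq = 18699.3287

18699.3287


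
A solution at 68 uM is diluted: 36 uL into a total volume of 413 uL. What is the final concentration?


C2 = C1 * V1 / V2
C2 = 68 * 36 / 413
C2 = 5.9274 uM

5.9274 uM


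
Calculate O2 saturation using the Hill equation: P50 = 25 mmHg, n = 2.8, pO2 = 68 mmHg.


Y = pO2^n / (P50^n + pO2^n)
Y = 68^2.8 / (25^2.8 + 68^2.8)
Y = 94.28%

94.28%


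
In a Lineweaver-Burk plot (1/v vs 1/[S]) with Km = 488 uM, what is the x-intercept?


x-intercept = -1/Km
= -1/488
= -0.002 1/uM

-0.002 1/uM


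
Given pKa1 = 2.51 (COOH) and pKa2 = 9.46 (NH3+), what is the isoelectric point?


pI = (pKa1 + pKa2) / 2
pI = (2.51 + 9.46) / 2
pI = 5.985

5.985


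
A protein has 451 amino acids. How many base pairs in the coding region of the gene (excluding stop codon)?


Each amino acid = 1 codon = 3 bp
bp = 451 * 3 = 1353 bp

1353 bp


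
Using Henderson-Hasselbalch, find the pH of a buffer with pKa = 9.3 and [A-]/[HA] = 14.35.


pH = pKa + log10([A-]/[HA])
pH = 9.3 + log10(14.35)
pH = 10.4569

10.4569


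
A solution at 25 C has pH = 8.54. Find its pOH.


pOH = 14 - pH
pOH = 14 - 8.54
pOH = 5.46

5.46


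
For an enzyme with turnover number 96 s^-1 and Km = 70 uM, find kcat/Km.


Catalytic efficiency = kcat / Km
= 96 / 70
= 1.3714 uM^-1*s^-1

1.3714 uM^-1*s^-1


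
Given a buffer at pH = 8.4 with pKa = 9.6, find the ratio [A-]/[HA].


[A-]/[HA] = 10^(pH - pKa)
= 10^(8.4 - 9.6)
= 0.0631

0.0631


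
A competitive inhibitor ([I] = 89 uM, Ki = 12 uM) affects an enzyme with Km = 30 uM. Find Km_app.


Km_app = Km * (1 + [I]/Ki)
Km_app = 30 * (1 + 89/12)
Km_app = 252.5 uM

252.5 uM


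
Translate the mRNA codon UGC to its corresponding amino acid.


Standard genetic code lookup.
Codon UGC -> Cys

Cys


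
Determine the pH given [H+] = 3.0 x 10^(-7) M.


pH = -log10([H+])
pH = -log10(3.0 x 10^(-7))
pH = 6.5229

6.5229


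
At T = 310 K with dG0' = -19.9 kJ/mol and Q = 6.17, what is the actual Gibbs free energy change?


dG = dG0' + RT * ln(Q) / 1000
dG = -19.9 + 8.314 * 310 * ln(6.17) / 1000
dG = -15.21 kJ/mol

-15.21 kJ/mol


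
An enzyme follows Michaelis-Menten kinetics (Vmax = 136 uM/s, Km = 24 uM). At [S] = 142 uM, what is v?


v = Vmax * [S] / (Km + [S])
v = 136 * 142 / (24 + 142)
v = 116.3373 uM/s

116.3373 uM/s


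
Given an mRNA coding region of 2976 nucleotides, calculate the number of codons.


codons = nucleotides / 3
codons = 2976 / 3 = 992

992


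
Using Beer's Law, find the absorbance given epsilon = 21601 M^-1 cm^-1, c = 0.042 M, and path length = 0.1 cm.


A = epsilon * c * l
A = 21601 * 0.042 * 0.1
A = 90.7242

90.7242


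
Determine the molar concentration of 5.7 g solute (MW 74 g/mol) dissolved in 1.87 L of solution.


C = (mass / MW) / volume
C = (5.7 / 74) / 1.87
C = 0.0412 M

0.0412 M


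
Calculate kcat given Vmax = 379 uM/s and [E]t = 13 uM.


kcat = Vmax / [E]t
kcat = 379 / 13
kcat = 29.1538 s^-1

29.1538 s^-1


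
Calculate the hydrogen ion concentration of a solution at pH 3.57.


[H+] = 10^(-pH)
[H+] = 10^(-3.57)
[H+] = 2.692e-04 M

2.692e-04 M


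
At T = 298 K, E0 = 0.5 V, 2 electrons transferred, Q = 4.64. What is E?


E = E0 - (RT/nF) * ln(Q)
E = 0.5 - (8.314 * 298 / (2 * 96485)) * ln(4.64)
E = 0.4803 V

0.4803 V


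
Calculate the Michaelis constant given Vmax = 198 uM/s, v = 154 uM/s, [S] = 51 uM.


Km = [S] * (Vmax - v) / v
Km = 51 * (198 - 154) / 154
Km = 14.5714 uM

14.5714 uM


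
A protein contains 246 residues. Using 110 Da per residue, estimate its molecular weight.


MW = n_residues * 110 Da
MW = 246 * 110
MW = 27060 Da

27060 Da


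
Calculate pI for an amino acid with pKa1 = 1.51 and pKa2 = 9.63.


pI = (pKa1 + pKa2) / 2
pI = (1.51 + 9.63) / 2
pI = 5.57

5.57


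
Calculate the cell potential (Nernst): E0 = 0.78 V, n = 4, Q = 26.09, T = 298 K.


E = E0 - (RT/nF) * ln(Q)
E = 0.78 - (8.314 * 298 / (4 * 96485)) * ln(26.09)
E = 0.7591 V

0.7591 V


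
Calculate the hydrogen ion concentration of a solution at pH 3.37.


[H+] = 10^(-pH)
[H+] = 10^(-3.37)
[H+] = 4.266e-04 M

4.266e-04 M


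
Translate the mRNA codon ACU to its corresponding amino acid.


Standard genetic code lookup.
Codon ACU -> Thr

Thr


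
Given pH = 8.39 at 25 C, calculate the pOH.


pOH = 14 - pH
pOH = 14 - 8.39
pOH = 5.61

5.61


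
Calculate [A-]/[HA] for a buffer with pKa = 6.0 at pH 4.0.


[A-]/[HA] = 10^(pH - pKa)
= 10^(4.0 - 6.0)
= 0.01

0.01


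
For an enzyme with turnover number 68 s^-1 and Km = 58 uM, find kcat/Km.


Catalytic efficiency = kcat / Km
= 68 / 58
= 1.1724 uM^-1*s^-1

1.1724 uM^-1*s^-1


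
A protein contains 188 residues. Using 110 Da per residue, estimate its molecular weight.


MW = n_residues * 110 Da
MW = 188 * 110
MW = 20680 Da

20680 Da


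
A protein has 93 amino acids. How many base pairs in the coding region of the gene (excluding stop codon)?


Each amino acid = 1 codon = 3 bp
bp = 93 * 3 = 279 bp

279 bp


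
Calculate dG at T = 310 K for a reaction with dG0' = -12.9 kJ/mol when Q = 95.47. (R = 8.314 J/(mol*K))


dG = dG0' + RT * ln(Q) / 1000
dG = -12.9 + 8.314 * 310 * ln(95.47) / 1000
dG = -1.1504 kJ/mol

-1.1504 kJ/mol


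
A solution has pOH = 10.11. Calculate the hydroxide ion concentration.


[OH-] = 10^(-pOH)
[OH-] = 10^(-10.11)
[OH-] = 7.762e-11 M

7.762e-11 M


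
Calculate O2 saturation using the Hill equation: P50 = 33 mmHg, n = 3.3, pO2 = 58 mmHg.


Y = pO2^n / (P50^n + pO2^n)
Y = 58^3.3 / (33^3.3 + 58^3.3)
Y = 86.54%

86.54%


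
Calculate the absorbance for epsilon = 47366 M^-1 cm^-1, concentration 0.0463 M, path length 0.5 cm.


A = epsilon * c * l
A = 47366 * 0.0463 * 0.5
A = 1096.5229

1096.5229


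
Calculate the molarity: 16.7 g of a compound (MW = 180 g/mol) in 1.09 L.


C = (mass / MW) / volume
C = (16.7 / 180) / 1.09
C = 0.0851 M

0.0851 M


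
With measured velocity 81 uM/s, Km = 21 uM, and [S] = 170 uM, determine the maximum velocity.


Vmax = v * (Km + [S]) / [S]
Vmax = 81 * (21 + 170) / 170
Vmax = 91.0059 uM/s

91.0059 uM/s


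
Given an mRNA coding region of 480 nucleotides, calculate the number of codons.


codons = nucleotides / 3
codons = 480 / 3 = 160

160


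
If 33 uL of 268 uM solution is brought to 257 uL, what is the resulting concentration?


C2 = C1 * V1 / V2
C2 = 268 * 33 / 257
C2 = 34.4125 uM

34.4125 uM


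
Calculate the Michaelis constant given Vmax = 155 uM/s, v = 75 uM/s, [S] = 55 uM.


Km = [S] * (Vmax - v) / v
Km = 55 * (155 - 75) / 75
Km = 58.6667 uM

58.6667 uM


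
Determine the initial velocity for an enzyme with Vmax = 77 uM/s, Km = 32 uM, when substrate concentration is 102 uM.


v = Vmax * [S] / (Km + [S])
v = 77 * 102 / (32 + 102)
v = 58.6119 uM/s

58.6119 uM/s


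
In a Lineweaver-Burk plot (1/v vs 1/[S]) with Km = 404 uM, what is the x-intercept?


x-intercept = -1/Km
= -1/404
= -0.0025 1/uM

-0.0025 1/uM


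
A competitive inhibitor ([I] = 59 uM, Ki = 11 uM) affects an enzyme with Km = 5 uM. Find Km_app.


Km_app = Km * (1 + [I]/Ki)
Km_app = 5 * (1 + 59/11)
Km_app = 31.8182 uM

31.8182 uM


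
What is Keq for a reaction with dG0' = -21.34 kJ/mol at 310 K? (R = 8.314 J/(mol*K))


Keq = exp(-dG0 * 1000 / (R * T))
Keq = exp(-(-21.34) * 1000 / (8.314 * 310))
Keq = 3943.6202

3943.6202


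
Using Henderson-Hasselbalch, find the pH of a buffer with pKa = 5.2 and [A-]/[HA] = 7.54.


pH = pKa + log10([A-]/[HA])
pH = 5.2 + log10(7.54)
pH = 6.0774

6.0774


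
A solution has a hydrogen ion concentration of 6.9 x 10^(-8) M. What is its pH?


pH = -log10([H+])
pH = -log10(6.9 x 10^(-8))
pH = 7.1612

7.1612


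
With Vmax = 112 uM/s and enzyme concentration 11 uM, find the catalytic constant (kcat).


kcat = Vmax / [E]t
kcat = 112 / 11
kcat = 10.1818 s^-1

10.1818 s^-1


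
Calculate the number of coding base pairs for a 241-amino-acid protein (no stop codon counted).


Each amino acid = 1 codon = 3 bp
bp = 241 * 3 = 723 bp

723 bp


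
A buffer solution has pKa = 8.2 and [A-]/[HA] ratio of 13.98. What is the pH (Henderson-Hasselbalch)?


pH = pKa + log10([A-]/[HA])
pH = 8.2 + log10(13.98)
pH = 9.3455

9.3455


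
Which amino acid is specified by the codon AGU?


Standard genetic code lookup.
Codon AGU -> Ser

Ser


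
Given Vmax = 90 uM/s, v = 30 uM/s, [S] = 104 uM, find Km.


Km = [S] * (Vmax - v) / v
Km = 104 * (90 - 30) / 30
Km = 208.0 uM

208.0 uM


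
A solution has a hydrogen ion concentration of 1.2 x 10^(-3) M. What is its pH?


pH = -log10([H+])
pH = -log10(1.2 x 10^(-3))
pH = 2.9208

2.9208


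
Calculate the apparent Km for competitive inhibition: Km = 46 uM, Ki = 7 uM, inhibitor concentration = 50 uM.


Km_app = Km * (1 + [I]/Ki)
Km_app = 46 * (1 + 50/7)
Km_app = 374.5714 uM

374.5714 uM


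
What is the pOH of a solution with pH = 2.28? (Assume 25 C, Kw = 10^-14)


pOH = 14 - pH
pOH = 14 - 2.28
pOH = 11.72

11.72


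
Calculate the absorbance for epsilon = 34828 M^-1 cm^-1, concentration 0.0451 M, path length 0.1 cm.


A = epsilon * c * l
A = 34828 * 0.0451 * 0.1
A = 157.0743

157.0743


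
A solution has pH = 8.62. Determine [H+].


[H+] = 10^(-pH)
[H+] = 10^(-8.62)
[H+] = 2.399e-09 M

2.399e-09 M


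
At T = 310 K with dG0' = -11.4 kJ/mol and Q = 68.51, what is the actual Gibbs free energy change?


dG = dG0' + RT * ln(Q) / 1000
dG = -11.4 + 8.314 * 310 * ln(68.51) / 1000
dG = -0.5056 kJ/mol

-0.5056 kJ/mol


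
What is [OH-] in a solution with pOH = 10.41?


[OH-] = 10^(-pOH)
[OH-] = 10^(-10.41)
[OH-] = 3.890e-11 M

3.890e-11 M


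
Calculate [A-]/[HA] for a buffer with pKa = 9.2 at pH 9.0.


[A-]/[HA] = 10^(pH - pKa)
= 10^(9.0 - 9.2)
= 0.631

0.631


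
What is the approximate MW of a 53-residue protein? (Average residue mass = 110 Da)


MW = n_residues * 110 Da
MW = 53 * 110
MW = 5830 Da

5830 Da


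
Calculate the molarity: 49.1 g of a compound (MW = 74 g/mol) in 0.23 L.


C = (mass / MW) / volume
C = (49.1 / 74) / 0.23
C = 2.8848 M

2.8848 M


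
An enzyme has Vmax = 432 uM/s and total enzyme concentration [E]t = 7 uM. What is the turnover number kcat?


kcat = Vmax / [E]t
kcat = 432 / 7
kcat = 61.7143 s^-1

61.7143 s^-1


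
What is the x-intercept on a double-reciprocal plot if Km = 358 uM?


x-intercept = -1/Km
= -1/358
= -0.0028 1/uM

-0.0028 1/uM


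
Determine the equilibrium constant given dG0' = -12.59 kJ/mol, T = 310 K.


Keq = exp(-dG0 * 1000 / (R * T))
Keq = exp(-(-12.59) * 1000 / (8.314 * 310))
Keq = 132.2748

132.2748


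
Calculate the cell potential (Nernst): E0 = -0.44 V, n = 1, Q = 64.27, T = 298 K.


E = E0 - (RT/nF) * ln(Q)
E = -0.44 - (8.314 * 298 / (1 * 96485)) * ln(64.27)
E = -0.5469 V

-0.5469 V


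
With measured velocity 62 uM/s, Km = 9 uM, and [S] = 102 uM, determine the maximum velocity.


Vmax = v * (Km + [S]) / [S]
Vmax = 62 * (9 + 102) / 102
Vmax = 67.4706 uM/s

67.4706 uM/s


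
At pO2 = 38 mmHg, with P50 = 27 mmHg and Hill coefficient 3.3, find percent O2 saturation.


Y = pO2^n / (P50^n + pO2^n)
Y = 38^3.3 / (27^3.3 + 38^3.3)
Y = 75.54%

75.54%


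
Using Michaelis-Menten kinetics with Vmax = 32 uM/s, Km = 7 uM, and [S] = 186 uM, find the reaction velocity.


v = Vmax * [S] / (Km + [S])
v = 32 * 186 / (7 + 186)
v = 30.8394 uM/s

30.8394 uM/s


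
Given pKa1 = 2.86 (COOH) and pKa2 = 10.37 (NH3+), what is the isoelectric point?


pI = (pKa1 + pKa2) / 2
pI = (2.86 + 10.37) / 2
pI = 6.615

6.615


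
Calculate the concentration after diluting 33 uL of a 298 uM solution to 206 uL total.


C2 = C1 * V1 / V2
C2 = 298 * 33 / 206
C2 = 47.7379 uM

47.7379 uM


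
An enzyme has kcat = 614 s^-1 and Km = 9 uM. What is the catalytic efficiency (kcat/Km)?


Catalytic efficiency = kcat / Km
= 614 / 9
= 68.2222 uM^-1*s^-1

68.2222 uM^-1*s^-1


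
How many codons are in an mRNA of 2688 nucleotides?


codons = nucleotides / 3
codons = 2688 / 3 = 896

896


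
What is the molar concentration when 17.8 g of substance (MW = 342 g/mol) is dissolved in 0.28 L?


C = (mass / MW) / volume
C = (17.8 / 342) / 0.28
C = 0.1859 M

0.1859 M


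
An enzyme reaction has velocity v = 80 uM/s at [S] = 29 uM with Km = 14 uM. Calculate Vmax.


Vmax = v * (Km + [S]) / [S]
Vmax = 80 * (14 + 29) / 29
Vmax = 118.6207 uM/s

118.6207 uM/s


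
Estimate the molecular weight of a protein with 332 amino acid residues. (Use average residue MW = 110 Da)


MW = n_residues * 110 Da
MW = 332 * 110
MW = 36520 Da

36520 Da


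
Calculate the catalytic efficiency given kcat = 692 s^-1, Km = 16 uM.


Catalytic efficiency = kcat / Km
= 692 / 16
= 43.25 uM^-1*s^-1

43.25 uM^-1*s^-1


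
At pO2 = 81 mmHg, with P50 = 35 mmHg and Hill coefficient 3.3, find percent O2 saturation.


Y = pO2^n / (P50^n + pO2^n)
Y = 81^3.3 / (35^3.3 + 81^3.3)
Y = 94.1%

94.1%


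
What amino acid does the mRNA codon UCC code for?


Standard genetic code lookup.
Codon UCC -> Ser

Ser


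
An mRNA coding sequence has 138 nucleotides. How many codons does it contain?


codons = nucleotides / 3
codons = 138 / 3 = 46

46


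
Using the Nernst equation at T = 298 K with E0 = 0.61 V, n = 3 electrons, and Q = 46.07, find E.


E = E0 - (RT/nF) * ln(Q)
E = 0.61 - (8.314 * 298 / (3 * 96485)) * ln(46.07)
E = 0.5772 V

0.5772 V


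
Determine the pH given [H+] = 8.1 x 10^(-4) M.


pH = -log10([H+])
pH = -log10(8.1 x 10^(-4))
pH = 3.0915

3.0915


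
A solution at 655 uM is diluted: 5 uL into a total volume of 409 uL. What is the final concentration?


C2 = C1 * V1 / V2
C2 = 655 * 5 / 409
C2 = 8.0073 uM

8.0073 uM


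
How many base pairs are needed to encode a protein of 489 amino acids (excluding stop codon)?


Each amino acid = 1 codon = 3 bp
bp = 489 * 3 = 1467 bp

1467 bp


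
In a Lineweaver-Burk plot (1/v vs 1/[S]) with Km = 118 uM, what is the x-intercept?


x-intercept = -1/Km
= -1/118
= -0.0085 1/uM

-0.0085 1/uM


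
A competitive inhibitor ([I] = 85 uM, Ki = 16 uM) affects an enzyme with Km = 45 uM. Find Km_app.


Km_app = Km * (1 + [I]/Ki)
Km_app = 45 * (1 + 85/16)
Km_app = 284.0625 uM

284.0625 uM


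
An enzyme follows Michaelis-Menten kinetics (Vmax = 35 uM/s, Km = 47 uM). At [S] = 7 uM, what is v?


v = Vmax * [S] / (Km + [S])
v = 35 * 7 / (47 + 7)
v = 4.537 uM/s

4.537 uM/s


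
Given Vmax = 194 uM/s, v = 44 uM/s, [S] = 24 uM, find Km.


Km = [S] * (Vmax - v) / v
Km = 24 * (194 - 44) / 44
Km = 81.8182 uM

81.8182 uM


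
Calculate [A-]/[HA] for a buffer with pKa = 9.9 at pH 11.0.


[A-]/[HA] = 10^(pH - pKa)
= 10^(11.0 - 9.9)
= 12.5893

12.5893


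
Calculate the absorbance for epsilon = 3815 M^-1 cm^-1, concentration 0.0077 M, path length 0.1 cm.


A = epsilon * c * l
A = 3815 * 0.0077 * 0.1
A = 2.9376

2.9376


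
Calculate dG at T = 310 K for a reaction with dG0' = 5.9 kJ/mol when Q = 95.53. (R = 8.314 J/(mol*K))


dG = dG0' + RT * ln(Q) / 1000
dG = 5.9 + 8.314 * 310 * ln(95.53) / 1000
dG = 17.6512 kJ/mol

17.6512 kJ/mol


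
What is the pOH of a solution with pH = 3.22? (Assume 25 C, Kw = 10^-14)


pOH = 14 - pH
pOH = 14 - 3.22
pOH = 10.78

10.78


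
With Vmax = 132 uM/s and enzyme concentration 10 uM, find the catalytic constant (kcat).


kcat = Vmax / [E]t
kcat = 132 / 10
kcat = 13.2 s^-1

13.2 s^-1


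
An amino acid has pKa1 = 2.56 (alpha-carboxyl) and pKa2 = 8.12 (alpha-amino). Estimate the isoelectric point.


pI = (pKa1 + pKa2) / 2
pI = (2.56 + 8.12) / 2
pI = 5.34

5.34


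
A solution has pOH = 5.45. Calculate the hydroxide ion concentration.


[OH-] = 10^(-pOH)
[OH-] = 10^(-5.45)
[OH-] = 3.548e-06 M

3.548e-06 M


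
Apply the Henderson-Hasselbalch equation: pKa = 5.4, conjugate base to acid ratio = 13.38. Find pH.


pH = pKa + log10([A-]/[HA])
pH = 5.4 + log10(13.38)
pH = 6.5265

6.5265


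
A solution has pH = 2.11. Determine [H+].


[H+] = 10^(-pH)
[H+] = 10^(-2.11)
[H+] = 0.0078 M

0.0078 M


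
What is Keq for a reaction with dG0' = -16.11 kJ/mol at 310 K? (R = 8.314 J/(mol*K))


Keq = exp(-dG0 * 1000 / (R * T))
Keq = exp(-(-16.11) * 1000 / (8.314 * 310))
Keq = 518.3395

518.3395


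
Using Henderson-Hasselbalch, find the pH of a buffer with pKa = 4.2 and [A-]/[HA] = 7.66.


pH = pKa + log10([A-]/[HA])
pH = 4.2 + log10(7.66)
pH = 5.0842

5.0842


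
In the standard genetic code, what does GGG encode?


Standard genetic code lookup.
Codon GGG -> Gly

Gly


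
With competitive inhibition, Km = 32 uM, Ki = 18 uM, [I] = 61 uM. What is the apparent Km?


Km_app = Km * (1 + [I]/Ki)
Km_app = 32 * (1 + 61/18)
Km_app = 140.4444 uM

140.4444 uM


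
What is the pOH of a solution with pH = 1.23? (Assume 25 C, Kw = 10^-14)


pOH = 14 - pH
pOH = 14 - 1.23
pOH = 12.77

12.77


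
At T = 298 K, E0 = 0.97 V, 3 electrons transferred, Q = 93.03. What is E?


E = E0 - (RT/nF) * ln(Q)
E = 0.97 - (8.314 * 298 / (3 * 96485)) * ln(93.03)
E = 0.9312 V

0.9312 V


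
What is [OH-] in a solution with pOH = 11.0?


[OH-] = 10^(-pOH)
[OH-] = 10^(-11.0)
[OH-] = 1.000e-11 M

1.000e-11 M


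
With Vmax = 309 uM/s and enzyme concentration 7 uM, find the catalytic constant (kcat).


kcat = Vmax / [E]t
kcat = 309 / 7
kcat = 44.1429 s^-1

44.1429 s^-1


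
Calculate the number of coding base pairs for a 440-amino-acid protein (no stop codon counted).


Each amino acid = 1 codon = 3 bp
bp = 440 * 3 = 1320 bp

1320 bp


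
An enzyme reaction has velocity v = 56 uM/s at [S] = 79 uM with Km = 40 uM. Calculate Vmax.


Vmax = v * (Km + [S]) / [S]
Vmax = 56 * (40 + 79) / 79
Vmax = 84.3544 uM/s

84.3544 uM/s


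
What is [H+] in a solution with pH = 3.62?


[H+] = 10^(-pH)
[H+] = 10^(-3.62)
[H+] = 2.399e-04 M

2.399e-04 M


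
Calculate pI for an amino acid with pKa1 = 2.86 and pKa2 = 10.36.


pI = (pKa1 + pKa2) / 2
pI = (2.86 + 10.36) / 2
pI = 6.61

6.61


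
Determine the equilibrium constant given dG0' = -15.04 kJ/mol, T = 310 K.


Keq = exp(-dG0 * 1000 / (R * T))
Keq = exp(-(-15.04) * 1000 / (8.314 * 310))
Keq = 342.2268

342.2268


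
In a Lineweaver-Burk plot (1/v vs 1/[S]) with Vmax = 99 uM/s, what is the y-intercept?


y-intercept = 1/Vmax
= 1/99
= 0.0101 s/uM

0.0101 s/uM


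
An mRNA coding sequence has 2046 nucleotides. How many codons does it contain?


codons = nucleotides / 3
codons = 2046 / 3 = 682

682


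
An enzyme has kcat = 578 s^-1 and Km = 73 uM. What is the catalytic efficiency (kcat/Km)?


Catalytic efficiency = kcat / Km
= 578 / 73
= 7.9178 uM^-1*s^-1

7.9178 uM^-1*s^-1


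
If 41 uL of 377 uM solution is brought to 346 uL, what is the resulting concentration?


C2 = C1 * V1 / V2
C2 = 377 * 41 / 346
C2 = 44.6734 uM

44.6734 uM


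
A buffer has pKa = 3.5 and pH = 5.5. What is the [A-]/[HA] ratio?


[A-]/[HA] = 10^(pH - pKa)
= 10^(5.5 - 3.5)
= 100.0

100.0


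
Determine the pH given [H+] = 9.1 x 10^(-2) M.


pH = -log10([H+])
pH = -log10(9.1 x 10^(-2))
pH = 1.041

1.041


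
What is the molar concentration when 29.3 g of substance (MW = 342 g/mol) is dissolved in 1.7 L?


C = (mass / MW) / volume
C = (29.3 / 342) / 1.7
C = 0.0504 M

0.0504 M


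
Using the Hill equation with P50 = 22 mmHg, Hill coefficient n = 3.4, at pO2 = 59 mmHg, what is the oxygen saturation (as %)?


Y = pO2^n / (P50^n + pO2^n)
Y = 59^3.4 / (22^3.4 + 59^3.4)
Y = 96.62%

96.62%


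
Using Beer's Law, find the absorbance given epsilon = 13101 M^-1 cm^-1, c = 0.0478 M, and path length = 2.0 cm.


A = epsilon * c * l
A = 13101 * 0.0478 * 2.0
A = 1252.4556

1252.4556


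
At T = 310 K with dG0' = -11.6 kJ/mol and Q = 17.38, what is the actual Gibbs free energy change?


dG = dG0' + RT * ln(Q) / 1000
dG = -11.6 + 8.314 * 310 * ln(17.38) / 1000
dG = -4.2409 kJ/mol

-4.2409 kJ/mol


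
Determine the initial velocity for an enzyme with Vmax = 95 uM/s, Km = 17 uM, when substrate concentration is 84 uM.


v = Vmax * [S] / (Km + [S])
v = 95 * 84 / (17 + 84)
v = 79.0099 uM/s

79.0099 uM/s


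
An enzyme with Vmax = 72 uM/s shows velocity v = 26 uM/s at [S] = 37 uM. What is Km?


Km = [S] * (Vmax - v) / v
Km = 37 * (72 - 26) / 26
Km = 65.4615 uM

65.4615 uM


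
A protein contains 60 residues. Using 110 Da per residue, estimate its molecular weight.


MW = n_residues * 110 Da
MW = 60 * 110
MW = 6600 Da

6600 Da


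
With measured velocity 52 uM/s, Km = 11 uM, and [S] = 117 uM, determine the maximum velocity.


Vmax = v * (Km + [S]) / [S]
Vmax = 52 * (11 + 117) / 117
Vmax = 56.8889 uM/s

56.8889 uM/s


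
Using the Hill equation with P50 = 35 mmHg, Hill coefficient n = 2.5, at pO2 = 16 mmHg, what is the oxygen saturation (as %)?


Y = pO2^n / (P50^n + pO2^n)
Y = 16^2.5 / (35^2.5 + 16^2.5)
Y = 12.38%

12.38%


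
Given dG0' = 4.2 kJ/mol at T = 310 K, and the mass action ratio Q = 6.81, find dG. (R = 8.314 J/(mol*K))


dG = dG0' + RT * ln(Q) / 1000
dG = 4.2 + 8.314 * 310 * ln(6.81) / 1000
dG = 9.1443 kJ/mol

9.1443 kJ/mol


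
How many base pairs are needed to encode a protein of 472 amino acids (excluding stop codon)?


Each amino acid = 1 codon = 3 bp
bp = 472 * 3 = 1416 bp

1416 bp


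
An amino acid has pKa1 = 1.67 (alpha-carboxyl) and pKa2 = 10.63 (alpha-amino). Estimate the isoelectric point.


pI = (pKa1 + pKa2) / 2
pI = (1.67 + 10.63) / 2
pI = 6.15

6.15


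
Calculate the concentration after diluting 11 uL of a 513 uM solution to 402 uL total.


C2 = C1 * V1 / V2
C2 = 513 * 11 / 402
C2 = 14.0373 uM

14.0373 uM


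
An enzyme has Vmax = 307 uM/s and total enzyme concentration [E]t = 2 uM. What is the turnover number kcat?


kcat = Vmax / [E]t
kcat = 307 / 2
kcat = 153.5 s^-1

153.5 s^-1


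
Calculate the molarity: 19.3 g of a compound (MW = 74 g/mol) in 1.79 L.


C = (mass / MW) / volume
C = (19.3 / 74) / 1.79
C = 0.1457 M

0.1457 M
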